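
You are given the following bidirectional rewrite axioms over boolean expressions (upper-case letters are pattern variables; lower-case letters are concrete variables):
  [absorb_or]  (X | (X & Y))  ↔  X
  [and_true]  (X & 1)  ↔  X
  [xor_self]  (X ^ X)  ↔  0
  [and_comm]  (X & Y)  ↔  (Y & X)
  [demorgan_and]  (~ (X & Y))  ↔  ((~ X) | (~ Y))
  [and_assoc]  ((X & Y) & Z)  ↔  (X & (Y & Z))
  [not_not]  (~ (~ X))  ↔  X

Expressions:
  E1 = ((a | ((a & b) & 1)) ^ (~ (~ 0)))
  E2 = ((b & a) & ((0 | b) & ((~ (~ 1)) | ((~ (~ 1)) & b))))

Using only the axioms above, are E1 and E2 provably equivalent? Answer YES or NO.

The axioms are sound identities: if E1 ↔* E2 then E1 and E2 evaluate identically under any assignment.
Under a=1, b=0: E1 evaluates to 1, E2 to 0. Distinct ⇒ no rewrite sequence connects them.

NO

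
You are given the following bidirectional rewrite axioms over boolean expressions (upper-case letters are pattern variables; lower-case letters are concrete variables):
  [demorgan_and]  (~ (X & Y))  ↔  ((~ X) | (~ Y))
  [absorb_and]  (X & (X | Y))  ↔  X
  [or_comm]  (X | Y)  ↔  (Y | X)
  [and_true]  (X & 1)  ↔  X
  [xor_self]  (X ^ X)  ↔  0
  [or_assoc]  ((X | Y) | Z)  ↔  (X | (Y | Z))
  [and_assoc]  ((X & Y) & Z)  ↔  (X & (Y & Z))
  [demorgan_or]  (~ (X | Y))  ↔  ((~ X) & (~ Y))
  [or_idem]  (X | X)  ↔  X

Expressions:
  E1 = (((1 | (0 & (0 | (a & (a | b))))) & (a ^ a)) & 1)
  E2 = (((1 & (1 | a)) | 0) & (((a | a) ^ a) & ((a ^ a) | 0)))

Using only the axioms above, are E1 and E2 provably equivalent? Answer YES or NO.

YES

1. [absorb_and →] (a & (a | b))  →  a;  E1 = (((1 | (0 & (0 | a))) & (a ^ a)) & 1)
2. [absorb_and →] (0 & (0 | a))  →  0;  E1 = (((1 | 0) & (a ^ a)) & 1)
3. [and_true →] (((1 | 0) & (a ^ a)) & 1)  →  ((1 | 0) & (a ^ a))
4. [absorb_and ←] 1  →  (1 & (1 | a));  E1 = (((1 & (1 | a)) | 0) & (a ^ a))
5. [absorb_and ←] (a ^ a)  →  ((a ^ a) & ((a ^ a) | 0));  E1 = (((1 & (1 | a)) | 0) & ((a ^ a) & ((a ^ a) | 0)))
6. [or_idem ←] a  →  (a | a);  this is E2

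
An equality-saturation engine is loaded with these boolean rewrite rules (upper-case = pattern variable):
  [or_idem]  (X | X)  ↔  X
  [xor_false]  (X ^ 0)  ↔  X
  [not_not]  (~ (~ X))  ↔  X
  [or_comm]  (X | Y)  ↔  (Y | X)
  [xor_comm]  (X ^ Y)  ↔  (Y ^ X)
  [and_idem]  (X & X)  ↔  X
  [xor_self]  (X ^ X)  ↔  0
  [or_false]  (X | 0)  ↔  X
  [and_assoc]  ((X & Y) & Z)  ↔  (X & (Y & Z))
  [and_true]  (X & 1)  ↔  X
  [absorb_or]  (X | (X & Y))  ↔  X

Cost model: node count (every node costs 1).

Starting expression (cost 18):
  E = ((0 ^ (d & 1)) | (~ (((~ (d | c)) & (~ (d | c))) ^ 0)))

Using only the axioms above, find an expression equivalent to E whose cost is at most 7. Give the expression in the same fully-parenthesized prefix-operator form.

1. [xor_false →] (((~ (d | c)) & (~ (d | c))) ^ 0)  →  ((~ (d | c)) & (~ (d | c)));  E = ((0 ^ (d & 1)) | (~ ((~ (d | c)) & (~ (d | c)))))
2. [and_true →] (d & 1)  →  d;  E = ((0 ^ d) | (~ ((~ (d | c)) & (~ (d | c)))))
3. [and_idem →] ((~ (d | c)) & (~ (d | c)))  →  (~ (d | c));  E = ((0 ^ d) | (~ (~ (d | c))))
4. [not_not →] (~ (~ (d | c)))  →  (d | c);  cost 7 ≤ 7, done

((0 ^ d) | (d | c))   [cost 7]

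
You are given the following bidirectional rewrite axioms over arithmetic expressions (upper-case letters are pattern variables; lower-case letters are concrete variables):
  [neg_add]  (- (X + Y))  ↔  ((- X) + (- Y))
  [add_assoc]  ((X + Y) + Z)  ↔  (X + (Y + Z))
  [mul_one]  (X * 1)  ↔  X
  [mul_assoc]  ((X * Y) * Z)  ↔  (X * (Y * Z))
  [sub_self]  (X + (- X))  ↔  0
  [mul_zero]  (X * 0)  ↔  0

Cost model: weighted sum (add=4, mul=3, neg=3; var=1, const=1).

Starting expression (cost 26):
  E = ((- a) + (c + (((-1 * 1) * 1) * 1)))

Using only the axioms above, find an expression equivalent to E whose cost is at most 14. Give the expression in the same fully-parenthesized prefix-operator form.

(1) ((-1 * 1) * 1)  =[mul_one →]=  (-1 * 1)    ⊢ ((- a) + (c + ((-1 * 1) * 1)))
(2) ((-1 * 1) * 1)  =[mul_one →]=  (-1 * 1)    ⊢ ((- a) + (c + (-1 * 1)))
(3) (-1 * 1)  =[mul_one →]=  -1    ⊢ cost 14, within 14

((- a) + (c + -1))   [cost 14]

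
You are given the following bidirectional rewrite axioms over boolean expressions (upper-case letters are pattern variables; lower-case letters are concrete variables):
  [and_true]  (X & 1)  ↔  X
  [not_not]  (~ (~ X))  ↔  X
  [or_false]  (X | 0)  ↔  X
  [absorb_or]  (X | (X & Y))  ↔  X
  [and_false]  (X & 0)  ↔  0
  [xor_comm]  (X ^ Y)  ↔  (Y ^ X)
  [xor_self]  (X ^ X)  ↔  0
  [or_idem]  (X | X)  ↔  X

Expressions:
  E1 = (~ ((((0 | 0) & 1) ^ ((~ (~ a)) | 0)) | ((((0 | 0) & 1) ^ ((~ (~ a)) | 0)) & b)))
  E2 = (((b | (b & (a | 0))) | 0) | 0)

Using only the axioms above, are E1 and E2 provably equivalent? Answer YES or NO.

NO

All listed rules preserve value, hence provable equivalence implies equal values everywhere; look for a separating assignment.
a=0, b=0 gives E1 ↦ 1, E2 ↦ 0; values differ ⇒ not provably equivalent.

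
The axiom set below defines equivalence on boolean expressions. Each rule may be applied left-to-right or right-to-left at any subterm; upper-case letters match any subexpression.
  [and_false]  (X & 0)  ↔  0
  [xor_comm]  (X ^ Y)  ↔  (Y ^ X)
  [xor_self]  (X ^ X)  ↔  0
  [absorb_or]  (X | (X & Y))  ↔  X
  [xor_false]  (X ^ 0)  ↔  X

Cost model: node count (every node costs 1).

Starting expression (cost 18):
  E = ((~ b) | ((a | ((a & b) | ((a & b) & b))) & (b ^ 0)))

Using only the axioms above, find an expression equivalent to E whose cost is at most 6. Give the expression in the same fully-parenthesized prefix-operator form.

1. [absorb_or →] ((a & b) | ((a & b) & b))  →  (a & b);  E = ((~ b) | ((a | (a & b)) & (b ^ 0)))
2. [xor_false →] (b ^ 0)  →  b;  E = ((~ b) | ((a | (a & b)) & b))
3. [absorb_or →] (a | (a & b))  →  a;  cost 6 ≤ 6, done

((~ b) | (a & b))   [cost 6]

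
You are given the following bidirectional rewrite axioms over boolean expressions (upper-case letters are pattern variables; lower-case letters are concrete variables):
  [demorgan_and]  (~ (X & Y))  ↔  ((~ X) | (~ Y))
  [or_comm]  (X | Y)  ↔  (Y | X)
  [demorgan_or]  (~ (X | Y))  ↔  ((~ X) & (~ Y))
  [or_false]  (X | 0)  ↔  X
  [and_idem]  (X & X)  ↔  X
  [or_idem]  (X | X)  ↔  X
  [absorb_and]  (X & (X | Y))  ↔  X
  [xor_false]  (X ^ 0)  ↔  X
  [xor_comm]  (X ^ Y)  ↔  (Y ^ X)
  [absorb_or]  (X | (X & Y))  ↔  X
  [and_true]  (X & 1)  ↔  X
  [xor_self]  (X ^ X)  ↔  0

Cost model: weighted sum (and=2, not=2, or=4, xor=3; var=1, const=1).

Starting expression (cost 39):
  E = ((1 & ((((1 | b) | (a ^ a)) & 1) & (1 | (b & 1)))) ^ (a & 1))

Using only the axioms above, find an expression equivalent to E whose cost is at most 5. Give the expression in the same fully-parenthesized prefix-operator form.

1. [and_true →] (((1 | b) | (a ^ a)) & 1)  →  ((1 | b) | (a ^ a));  E = ((1 & (((1 | b) | (a ^ a)) & (1 | (b & 1)))) ^ (a & 1))
2. [and_true →] (b & 1)  →  b;  E = ((1 & (((1 | b) | (a ^ a)) & (1 | b))) ^ (a & 1))
3. [and_true →] (a & 1)  →  a;  E = ((1 & (((1 | b) | (a ^ a)) & (1 | b))) ^ a)
4. [xor_self →] (a ^ a)  →  0;  E = ((1 & (((1 | b) | 0) & (1 | b))) ^ a)
5. [or_false →] ((1 | b) | 0)  →  (1 | b);  E = ((1 & ((1 | b) & (1 | b))) ^ a)
6. [and_idem →] ((1 | b) & (1 | b))  →  (1 | b);  E = ((1 & (1 | b)) ^ a)
7. [absorb_and →] (1 & (1 | b))  →  1;  cost 5 ≤ 5, done

(1 ^ a)   [cost 5]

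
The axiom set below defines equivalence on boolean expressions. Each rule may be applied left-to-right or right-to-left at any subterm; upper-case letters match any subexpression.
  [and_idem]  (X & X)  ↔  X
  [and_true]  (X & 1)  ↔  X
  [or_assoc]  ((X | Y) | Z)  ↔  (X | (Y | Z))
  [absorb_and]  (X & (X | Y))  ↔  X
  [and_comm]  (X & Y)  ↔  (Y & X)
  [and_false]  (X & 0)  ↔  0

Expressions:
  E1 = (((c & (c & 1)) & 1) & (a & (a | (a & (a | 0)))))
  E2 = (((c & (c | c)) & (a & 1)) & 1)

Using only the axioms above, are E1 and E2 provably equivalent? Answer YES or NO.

step 1: absorb_and (→) rewrites (a & (a | 0)) into a, now (((c & (c & 1)) & 1) & (a & (a | a)))
step 2: and_true (→) rewrites (c & 1) into c, now (((c & c) & 1) & (a & (a | a)))
step 3: absorb_and (→) rewrites (a & (a | a)) into a, now (((c & c) & 1) & a)
step 4: and_idem (→) rewrites (c & c) into c, now ((c & 1) & a)
step 5: and_true (→) rewrites (c & 1) into c, now (c & a)
step 6: absorb_and (←) rewrites c into (c & (c | c)), now ((c & (c | c)) & a)
step 7: and_true (←) rewrites ((c & (c | c)) & a) into (((c & (c | c)) & a) & 1)
step 8: and_true (←) rewrites a into (a & 1), which is E2

YES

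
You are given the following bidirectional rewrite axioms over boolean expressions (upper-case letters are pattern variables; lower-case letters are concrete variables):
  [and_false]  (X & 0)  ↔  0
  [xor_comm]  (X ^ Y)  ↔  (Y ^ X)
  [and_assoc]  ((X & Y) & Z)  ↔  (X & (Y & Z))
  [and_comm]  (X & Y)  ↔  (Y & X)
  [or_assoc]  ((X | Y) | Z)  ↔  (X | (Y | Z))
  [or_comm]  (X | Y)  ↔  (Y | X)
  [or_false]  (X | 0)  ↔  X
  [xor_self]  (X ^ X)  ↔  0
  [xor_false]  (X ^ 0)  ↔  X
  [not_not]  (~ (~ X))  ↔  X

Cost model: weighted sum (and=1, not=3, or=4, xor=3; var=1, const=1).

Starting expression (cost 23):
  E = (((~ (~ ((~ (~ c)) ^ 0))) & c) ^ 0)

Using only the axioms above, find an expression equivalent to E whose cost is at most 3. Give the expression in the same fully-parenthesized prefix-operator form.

(c & c)   [cost 3]

1. [not_not →] (~ (~ ((~ (~ c)) ^ 0)))  →  ((~ (~ c)) ^ 0);  E = ((((~ (~ c)) ^ 0) & c) ^ 0)
2. [xor_false →] ((~ (~ c)) ^ 0)  →  (~ (~ c));  E = (((~ (~ c)) & c) ^ 0)
3. [not_not →] (~ (~ c))  →  c;  E = ((c & c) ^ 0)
4. [xor_false →] ((c & c) ^ 0)  →  (c & c);  cost 3 ≤ 3, done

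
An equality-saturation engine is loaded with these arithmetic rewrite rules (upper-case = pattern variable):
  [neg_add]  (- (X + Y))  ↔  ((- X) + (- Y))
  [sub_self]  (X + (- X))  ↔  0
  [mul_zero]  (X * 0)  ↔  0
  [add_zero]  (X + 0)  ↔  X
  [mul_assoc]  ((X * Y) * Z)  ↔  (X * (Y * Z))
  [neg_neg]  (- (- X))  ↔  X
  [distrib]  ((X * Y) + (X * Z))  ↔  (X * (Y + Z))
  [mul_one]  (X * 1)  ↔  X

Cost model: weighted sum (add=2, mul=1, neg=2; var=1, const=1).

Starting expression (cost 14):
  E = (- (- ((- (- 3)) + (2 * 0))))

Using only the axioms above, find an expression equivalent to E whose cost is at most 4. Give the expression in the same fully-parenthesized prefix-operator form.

(3 + 0)   [cost 4]

step 1: mul_zero (→) rewrites (2 * 0) into 0, now (- (- ((- (- 3)) + 0)))
step 2: neg_neg (→) rewrites (- (- ((- (- 3)) + 0))) into ((- (- 3)) + 0)
step 3: neg_neg (→) rewrites (- (- 3)) into 3, reaching cost 4 (bound 4)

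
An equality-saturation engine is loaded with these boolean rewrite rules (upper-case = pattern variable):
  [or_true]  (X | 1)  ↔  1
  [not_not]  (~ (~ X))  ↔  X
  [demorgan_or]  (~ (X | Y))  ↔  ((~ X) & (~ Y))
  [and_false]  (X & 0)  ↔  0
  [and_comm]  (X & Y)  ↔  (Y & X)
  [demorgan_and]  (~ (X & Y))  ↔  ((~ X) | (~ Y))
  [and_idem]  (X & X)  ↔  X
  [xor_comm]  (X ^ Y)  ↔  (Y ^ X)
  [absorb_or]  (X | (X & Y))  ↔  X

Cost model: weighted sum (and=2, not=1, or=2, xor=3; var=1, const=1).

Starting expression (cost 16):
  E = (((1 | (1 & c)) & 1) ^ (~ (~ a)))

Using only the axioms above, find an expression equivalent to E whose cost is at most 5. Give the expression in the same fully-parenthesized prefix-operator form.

(1 ^ a)   [cost 5]

1. [absorb_or →] (1 | (1 & c))  →  1;  E = ((1 & 1) ^ (~ (~ a)))
2. [and_idem →] (1 & 1)  →  1;  E = (1 ^ (~ (~ a)))
3. [not_not →] (~ (~ a))  →  a;  cost 5 ≤ 5, done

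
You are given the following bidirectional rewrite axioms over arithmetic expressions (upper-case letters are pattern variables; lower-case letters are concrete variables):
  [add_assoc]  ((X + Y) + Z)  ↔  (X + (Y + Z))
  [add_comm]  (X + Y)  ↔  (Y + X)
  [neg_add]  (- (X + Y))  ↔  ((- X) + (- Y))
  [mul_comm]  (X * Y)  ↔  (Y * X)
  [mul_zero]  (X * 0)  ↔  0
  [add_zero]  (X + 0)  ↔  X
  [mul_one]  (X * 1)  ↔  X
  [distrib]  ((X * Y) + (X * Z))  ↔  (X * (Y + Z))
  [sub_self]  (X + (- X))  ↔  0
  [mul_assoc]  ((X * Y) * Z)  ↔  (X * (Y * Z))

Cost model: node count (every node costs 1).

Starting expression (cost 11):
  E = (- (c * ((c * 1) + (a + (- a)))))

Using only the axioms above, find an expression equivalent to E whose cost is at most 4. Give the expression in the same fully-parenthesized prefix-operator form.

(- (c * c))   [cost 4]

(1) (c * 1)  =[mul_one →]=  c    ⊢ (- (c * (c + (a + (- a)))))
(2) (a + (- a))  =[sub_self →]=  0    ⊢ (- (c * (c + 0)))
(3) (c + 0)  =[add_zero →]=  c    ⊢ cost 4, within 4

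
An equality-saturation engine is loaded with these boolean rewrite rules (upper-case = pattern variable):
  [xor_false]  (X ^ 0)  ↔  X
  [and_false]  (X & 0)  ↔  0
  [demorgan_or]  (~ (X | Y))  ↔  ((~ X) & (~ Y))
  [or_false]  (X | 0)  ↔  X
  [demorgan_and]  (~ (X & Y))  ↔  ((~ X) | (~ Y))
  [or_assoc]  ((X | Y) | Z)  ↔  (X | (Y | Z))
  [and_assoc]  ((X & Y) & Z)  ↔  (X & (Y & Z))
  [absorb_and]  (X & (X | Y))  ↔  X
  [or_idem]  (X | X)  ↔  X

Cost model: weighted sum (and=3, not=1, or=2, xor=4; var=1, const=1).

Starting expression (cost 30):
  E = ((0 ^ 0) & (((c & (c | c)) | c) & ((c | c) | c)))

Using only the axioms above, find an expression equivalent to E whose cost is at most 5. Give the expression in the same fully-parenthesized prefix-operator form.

(0 & c)   [cost 5]

step 1: absorb_and (→) rewrites (c & (c | c)) into c, now ((0 ^ 0) & ((c | c) & ((c | c) | c)))
step 2: absorb_and (→) rewrites ((c | c) & ((c | c) | c)) into (c | c), now ((0 ^ 0) & (c | c))
step 3: xor_false (→) rewrites (0 ^ 0) into 0, now (0 & (c | c))
step 4: or_idem (→) rewrites (c | c) into c, reaching cost 5 (bound 5)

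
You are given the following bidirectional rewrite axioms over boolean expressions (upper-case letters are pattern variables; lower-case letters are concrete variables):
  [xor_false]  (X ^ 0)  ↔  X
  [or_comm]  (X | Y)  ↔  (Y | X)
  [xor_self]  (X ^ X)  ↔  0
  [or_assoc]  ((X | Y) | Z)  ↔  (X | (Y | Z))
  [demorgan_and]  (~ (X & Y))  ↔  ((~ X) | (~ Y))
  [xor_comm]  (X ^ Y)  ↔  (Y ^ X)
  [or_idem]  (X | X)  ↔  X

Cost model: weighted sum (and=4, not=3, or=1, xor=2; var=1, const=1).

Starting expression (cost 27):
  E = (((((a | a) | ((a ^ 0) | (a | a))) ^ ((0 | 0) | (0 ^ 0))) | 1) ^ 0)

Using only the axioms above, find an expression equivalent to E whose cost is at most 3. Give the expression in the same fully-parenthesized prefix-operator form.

(1) (((((a | a) | ((a ^ 0) | (a | a))) ^ ((0 | 0) | (0 ^ 0))) | 1) ^ 0)  =[xor_false →]=  ((((a | a) | ((a ^ 0) | (a | a))) ^ ((0 | 0) | (0 ^ 0))) | 1)
(2) (0 | 0)  =[or_idem →]=  0    ⊢ ((((a | a) | ((a ^ 0) | (a | a))) ^ (0 | (0 ^ 0))) | 1)
(3) (a ^ 0)  =[xor_false →]=  a    ⊢ ((((a | a) | (a | (a | a))) ^ (0 | (0 ^ 0))) | 1)
(4) (0 ^ 0)  =[xor_false →]=  0    ⊢ ((((a | a) | (a | (a | a))) ^ (0 | 0)) | 1)
(5) (a | a)  =[or_idem →]=  a    ⊢ ((((a | a) | (a | a)) ^ (0 | 0)) | 1)
(6) (0 | 0)  =[or_idem →]=  0    ⊢ ((((a | a) | (a | a)) ^ 0) | 1)
(7) ((a | a) | (a | a))  =[or_idem →]=  (a | a)    ⊢ (((a | a) ^ 0) | 1)
(8) ((a | a) ^ 0)  =[xor_false →]=  (a | a)    ⊢ ((a | a) | 1)
(9) (a | a)  =[or_idem →]=  a    ⊢ cost 3, within 3

(a | 1)   [cost 3]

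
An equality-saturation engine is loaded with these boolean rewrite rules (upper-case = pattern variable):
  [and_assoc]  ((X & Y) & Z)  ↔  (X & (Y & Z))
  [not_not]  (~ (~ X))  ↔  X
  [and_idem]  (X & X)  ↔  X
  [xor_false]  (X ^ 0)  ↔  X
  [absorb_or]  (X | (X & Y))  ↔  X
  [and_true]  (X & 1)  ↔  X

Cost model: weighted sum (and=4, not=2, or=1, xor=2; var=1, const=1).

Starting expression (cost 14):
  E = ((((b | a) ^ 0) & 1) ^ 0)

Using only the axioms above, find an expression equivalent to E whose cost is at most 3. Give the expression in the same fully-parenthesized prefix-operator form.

1. [and_true →] (((b | a) ^ 0) & 1)  →  ((b | a) ^ 0);  E = (((b | a) ^ 0) ^ 0)
2. [xor_false →] (((b | a) ^ 0) ^ 0)  →  ((b | a) ^ 0)
3. [xor_false →] ((b | a) ^ 0)  →  (b | a);  cost 3 ≤ 3, done

(b | a)   [cost 3]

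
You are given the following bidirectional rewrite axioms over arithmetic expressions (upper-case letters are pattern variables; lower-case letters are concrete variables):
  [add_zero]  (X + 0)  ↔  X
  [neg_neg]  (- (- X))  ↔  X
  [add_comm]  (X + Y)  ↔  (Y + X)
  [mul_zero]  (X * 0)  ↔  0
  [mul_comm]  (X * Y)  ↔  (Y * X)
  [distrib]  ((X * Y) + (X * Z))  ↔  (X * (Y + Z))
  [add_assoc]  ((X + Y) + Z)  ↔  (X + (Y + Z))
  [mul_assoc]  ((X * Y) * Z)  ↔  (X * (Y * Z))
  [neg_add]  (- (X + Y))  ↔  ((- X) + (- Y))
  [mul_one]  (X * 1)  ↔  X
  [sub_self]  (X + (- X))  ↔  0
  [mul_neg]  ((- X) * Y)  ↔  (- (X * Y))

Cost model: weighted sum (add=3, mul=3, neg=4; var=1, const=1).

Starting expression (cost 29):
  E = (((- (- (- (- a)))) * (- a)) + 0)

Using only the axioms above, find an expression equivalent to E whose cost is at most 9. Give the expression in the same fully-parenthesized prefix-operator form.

(1) (- (- a))  =[neg_neg →]=  a    ⊢ (((- (- a)) * (- a)) + 0)
(2) (- (- a))  =[neg_neg →]=  a    ⊢ ((a * (- a)) + 0)
(3) ((a * (- a)) + 0)  =[add_zero →]=  (a * (- a))    ⊢ cost 9, within 9

(a * (- a))   [cost 9]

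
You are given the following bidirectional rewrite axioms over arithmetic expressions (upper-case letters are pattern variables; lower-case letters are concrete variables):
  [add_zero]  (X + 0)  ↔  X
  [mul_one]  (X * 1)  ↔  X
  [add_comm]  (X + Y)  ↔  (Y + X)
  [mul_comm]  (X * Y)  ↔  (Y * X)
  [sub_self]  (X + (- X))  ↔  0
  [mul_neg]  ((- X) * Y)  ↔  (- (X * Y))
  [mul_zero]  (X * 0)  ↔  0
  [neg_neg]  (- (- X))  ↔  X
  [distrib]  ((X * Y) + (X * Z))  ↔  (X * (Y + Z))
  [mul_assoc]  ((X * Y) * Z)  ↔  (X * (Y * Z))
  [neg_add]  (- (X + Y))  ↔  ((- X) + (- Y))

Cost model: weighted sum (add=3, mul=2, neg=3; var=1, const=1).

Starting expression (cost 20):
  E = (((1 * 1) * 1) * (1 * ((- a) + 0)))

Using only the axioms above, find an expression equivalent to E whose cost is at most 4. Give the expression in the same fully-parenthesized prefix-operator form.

(- a)   [cost 4]

step 1: add_zero (→) rewrites ((- a) + 0) into (- a), now (((1 * 1) * 1) * (1 * (- a)))
step 2: mul_comm (→) rewrites (((1 * 1) * 1) * (1 * (- a))) into ((1 * (- a)) * ((1 * 1) * 1))
step 3: mul_comm (→) rewrites ((1 * 1) * 1) into (1 * (1 * 1)), now ((1 * (- a)) * (1 * (1 * 1)))
step 4: mul_one (→) rewrites (1 * 1) into 1, now ((1 * (- a)) * (1 * 1))
step 5: mul_comm (→) rewrites (1 * (- a)) into ((- a) * 1), now (((- a) * 1) * (1 * 1))
step 6: mul_one (→) rewrites ((- a) * 1) into (- a), now ((- a) * (1 * 1))
step 7: mul_one (→) rewrites (1 * 1) into 1, now ((- a) * 1)
step 8: mul_one (→) rewrites ((- a) * 1) into (- a), reaching cost 4 (bound 4)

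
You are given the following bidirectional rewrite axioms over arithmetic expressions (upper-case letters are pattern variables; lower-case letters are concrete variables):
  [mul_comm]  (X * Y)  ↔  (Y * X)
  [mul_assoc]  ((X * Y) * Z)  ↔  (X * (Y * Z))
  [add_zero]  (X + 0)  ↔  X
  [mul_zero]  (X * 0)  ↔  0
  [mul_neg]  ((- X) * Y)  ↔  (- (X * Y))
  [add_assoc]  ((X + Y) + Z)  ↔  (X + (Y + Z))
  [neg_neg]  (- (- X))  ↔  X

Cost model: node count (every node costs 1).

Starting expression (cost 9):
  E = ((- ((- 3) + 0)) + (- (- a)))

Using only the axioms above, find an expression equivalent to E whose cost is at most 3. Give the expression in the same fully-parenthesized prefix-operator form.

step 1: add_zero (→) rewrites ((- 3) + 0) into (- 3), now ((- (- 3)) + (- (- a)))
step 2: neg_neg (→) rewrites (- (- a)) into a, now ((- (- 3)) + a)
step 3: neg_neg (→) rewrites (- (- 3)) into 3, reaching cost 3 (bound 3)

(3 + a)   [cost 3]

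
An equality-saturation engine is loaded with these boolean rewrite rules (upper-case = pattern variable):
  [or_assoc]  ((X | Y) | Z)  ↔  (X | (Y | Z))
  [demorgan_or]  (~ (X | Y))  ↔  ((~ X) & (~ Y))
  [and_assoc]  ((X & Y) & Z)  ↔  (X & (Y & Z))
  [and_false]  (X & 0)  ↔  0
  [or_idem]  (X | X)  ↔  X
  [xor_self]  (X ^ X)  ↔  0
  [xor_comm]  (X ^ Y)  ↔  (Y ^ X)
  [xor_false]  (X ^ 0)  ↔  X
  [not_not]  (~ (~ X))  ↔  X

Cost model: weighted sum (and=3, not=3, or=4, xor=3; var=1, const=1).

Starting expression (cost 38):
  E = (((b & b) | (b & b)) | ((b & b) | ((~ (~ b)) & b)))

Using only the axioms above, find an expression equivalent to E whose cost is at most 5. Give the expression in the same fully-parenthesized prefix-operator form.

(b & b)   [cost 5]

step 1: not_not (→) rewrites (~ (~ b)) into b, now (((b & b) | (b & b)) | ((b & b) | (b & b)))
step 2: or_idem (→) rewrites (((b & b) | (b & b)) | ((b & b) | (b & b))) into ((b & b) | (b & b))
step 3: or_idem (→) rewrites ((b & b) | (b & b)) into (b & b), reaching cost 5 (bound 5)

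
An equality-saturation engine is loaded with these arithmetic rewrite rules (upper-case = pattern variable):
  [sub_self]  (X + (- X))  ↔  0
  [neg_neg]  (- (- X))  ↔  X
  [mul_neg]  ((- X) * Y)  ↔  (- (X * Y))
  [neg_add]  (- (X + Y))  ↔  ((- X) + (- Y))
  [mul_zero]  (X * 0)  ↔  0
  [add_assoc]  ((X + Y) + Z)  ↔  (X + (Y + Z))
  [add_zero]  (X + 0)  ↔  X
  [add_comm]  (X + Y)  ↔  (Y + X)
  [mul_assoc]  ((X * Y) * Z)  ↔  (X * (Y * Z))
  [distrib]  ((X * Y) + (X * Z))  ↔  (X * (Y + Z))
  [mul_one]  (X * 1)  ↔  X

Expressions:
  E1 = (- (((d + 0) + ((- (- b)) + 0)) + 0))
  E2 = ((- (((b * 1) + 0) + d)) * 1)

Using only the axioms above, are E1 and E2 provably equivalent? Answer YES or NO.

YES

1. [neg_neg →] (- (- b))  →  b;  E1 = (- (((d + 0) + (b + 0)) + 0))
2. [add_zero →] (((d + 0) + (b + 0)) + 0)  →  ((d + 0) + (b + 0));  E1 = (- ((d + 0) + (b + 0)))
3. [add_comm →] ((d + 0) + (b + 0))  →  ((b + 0) + (d + 0));  E1 = (- ((b + 0) + (d + 0)))
4. [add_zero →] (d + 0)  →  d;  E1 = (- ((b + 0) + d))
5. [add_zero →] (b + 0)  →  b;  E1 = (- (b + d))
6. [mul_one ←] (- (b + d))  →  ((- (b + d)) * 1)
7. [add_zero ←] b  →  (b + 0);  E1 = ((- ((b + 0) + d)) * 1)
8. [mul_one ←] b  →  (b * 1);  this is E2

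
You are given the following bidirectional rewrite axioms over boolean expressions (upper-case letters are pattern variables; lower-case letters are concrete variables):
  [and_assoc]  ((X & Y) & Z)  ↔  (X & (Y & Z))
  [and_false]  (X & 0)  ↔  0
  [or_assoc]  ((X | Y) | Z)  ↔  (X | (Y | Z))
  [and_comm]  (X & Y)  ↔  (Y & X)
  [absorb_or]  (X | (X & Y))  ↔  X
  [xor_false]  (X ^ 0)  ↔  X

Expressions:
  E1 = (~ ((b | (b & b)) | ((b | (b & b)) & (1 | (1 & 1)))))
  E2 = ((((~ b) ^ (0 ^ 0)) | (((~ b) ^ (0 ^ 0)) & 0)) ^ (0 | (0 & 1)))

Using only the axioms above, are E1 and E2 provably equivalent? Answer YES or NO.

YES

1. [absorb_or →] (1 | (1 & 1))  →  1;  E1 = (~ ((b | (b & b)) | ((b | (b & b)) & 1)))
2. [absorb_or →] ((b | (b & b)) | ((b | (b & b)) & 1))  →  (b | (b & b));  E1 = (~ (b | (b & b)))
3. [absorb_or →] (b | (b & b))  →  b;  E1 = (~ b)
4. [xor_false ←] (~ b)  →  ((~ b) ^ 0)
5. [xor_false ←] ((~ b) ^ 0)  →  (((~ b) ^ 0) ^ 0)
6. [xor_false ←] 0  →  (0 ^ 0);  E1 = (((~ b) ^ (0 ^ 0)) ^ 0)
7. [absorb_or ←] 0  →  (0 | (0 & 1));  E1 = (((~ b) ^ (0 ^ 0)) ^ (0 | (0 & 1)))
8. [absorb_or ←] ((~ b) ^ (0 ^ 0))  →  (((~ b) ^ (0 ^ 0)) | (((~ b) ^ (0 ^ 0)) & 0));  this is E2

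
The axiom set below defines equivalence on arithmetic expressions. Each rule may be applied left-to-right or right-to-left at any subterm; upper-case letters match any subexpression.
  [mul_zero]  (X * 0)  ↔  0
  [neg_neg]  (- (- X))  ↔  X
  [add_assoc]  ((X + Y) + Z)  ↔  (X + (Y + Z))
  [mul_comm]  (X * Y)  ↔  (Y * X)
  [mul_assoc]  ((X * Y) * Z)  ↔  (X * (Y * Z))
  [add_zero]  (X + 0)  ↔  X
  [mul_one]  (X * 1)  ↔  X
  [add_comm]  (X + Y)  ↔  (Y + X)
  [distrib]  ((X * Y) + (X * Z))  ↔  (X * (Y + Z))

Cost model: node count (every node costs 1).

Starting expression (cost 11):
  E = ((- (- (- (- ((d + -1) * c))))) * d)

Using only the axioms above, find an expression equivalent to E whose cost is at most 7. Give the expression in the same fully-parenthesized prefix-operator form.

(((d + -1) * c) * d)   [cost 7]

1. [neg_neg →] (- (- (- (- ((d + -1) * c)))))  →  (- (- ((d + -1) * c)));  E = ((- (- ((d + -1) * c))) * d)
2. [neg_neg →] (- (- ((d + -1) * c)))  →  ((d + -1) * c);  cost 7 ≤ 7, done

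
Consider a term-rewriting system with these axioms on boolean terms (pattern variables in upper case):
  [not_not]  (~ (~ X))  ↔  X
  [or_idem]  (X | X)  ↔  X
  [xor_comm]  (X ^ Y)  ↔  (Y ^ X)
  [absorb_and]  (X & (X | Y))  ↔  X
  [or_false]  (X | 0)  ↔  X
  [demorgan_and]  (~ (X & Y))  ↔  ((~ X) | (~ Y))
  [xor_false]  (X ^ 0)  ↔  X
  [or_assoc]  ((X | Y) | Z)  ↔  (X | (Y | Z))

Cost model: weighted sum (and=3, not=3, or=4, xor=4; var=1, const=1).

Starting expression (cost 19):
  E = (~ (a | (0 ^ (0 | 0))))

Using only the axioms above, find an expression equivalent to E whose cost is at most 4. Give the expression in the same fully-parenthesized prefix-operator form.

(1) (0 | 0)  =[or_false →]=  0    ⊢ (~ (a | (0 ^ 0)))
(2) (0 ^ 0)  =[xor_false →]=  0    ⊢ (~ (a | 0))
(3) (a | 0)  =[or_false →]=  a    ⊢ cost 4, within 4

(~ a)   [cost 4]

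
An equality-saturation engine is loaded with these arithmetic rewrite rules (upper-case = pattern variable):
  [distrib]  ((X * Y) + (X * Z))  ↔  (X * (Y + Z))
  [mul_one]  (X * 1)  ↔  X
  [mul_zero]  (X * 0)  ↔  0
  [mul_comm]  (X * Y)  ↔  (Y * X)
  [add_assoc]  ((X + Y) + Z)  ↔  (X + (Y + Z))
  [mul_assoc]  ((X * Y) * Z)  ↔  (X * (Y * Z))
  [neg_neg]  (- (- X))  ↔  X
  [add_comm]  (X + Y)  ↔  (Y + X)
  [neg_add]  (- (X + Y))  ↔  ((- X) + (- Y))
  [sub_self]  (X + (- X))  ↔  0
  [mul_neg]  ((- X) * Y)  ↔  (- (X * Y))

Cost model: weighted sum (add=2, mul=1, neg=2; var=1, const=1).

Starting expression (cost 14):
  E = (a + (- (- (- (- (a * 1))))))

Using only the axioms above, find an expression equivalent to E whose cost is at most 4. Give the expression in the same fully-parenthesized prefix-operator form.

1. [mul_one →] (a * 1)  →  a;  E = (a + (- (- (- (- a)))))
2. [neg_neg →] (- (- a))  →  a;  E = (a + (- (- a)))
3. [neg_neg →] (- (- a))  →  a;  cost 4 ≤ 4, done

(a + a)   [cost 4]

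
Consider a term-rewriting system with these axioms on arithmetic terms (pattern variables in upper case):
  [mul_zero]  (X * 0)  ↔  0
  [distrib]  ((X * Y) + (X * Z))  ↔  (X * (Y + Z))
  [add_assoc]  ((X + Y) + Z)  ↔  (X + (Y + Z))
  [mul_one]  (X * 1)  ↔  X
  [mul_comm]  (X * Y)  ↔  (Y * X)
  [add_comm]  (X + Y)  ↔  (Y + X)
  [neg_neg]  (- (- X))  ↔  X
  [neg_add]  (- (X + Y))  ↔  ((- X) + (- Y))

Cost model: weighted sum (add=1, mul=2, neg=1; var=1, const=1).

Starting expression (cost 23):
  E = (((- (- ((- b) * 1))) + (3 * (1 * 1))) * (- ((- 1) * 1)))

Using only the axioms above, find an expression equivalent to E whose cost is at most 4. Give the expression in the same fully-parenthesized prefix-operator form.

step 1: mul_one (→) rewrites ((- b) * 1) into (- b), now (((- (- (- b))) + (3 * (1 * 1))) * (- ((- 1) * 1)))
step 2: mul_one (→) rewrites (1 * 1) into 1, now (((- (- (- b))) + (3 * 1)) * (- ((- 1) * 1)))
step 3: neg_neg (→) rewrites (- (- (- b))) into (- b), now (((- b) + (3 * 1)) * (- ((- 1) * 1)))
step 4: mul_one (→) rewrites (3 * 1) into 3, now (((- b) + 3) * (- ((- 1) * 1)))
step 5: mul_one (→) rewrites ((- 1) * 1) into (- 1), now (((- b) + 3) * (- (- 1)))
step 6: neg_neg (→) rewrites (- (- 1)) into 1, now (((- b) + 3) * 1)
step 7: mul_one (→) rewrites (((- b) + 3) * 1) into ((- b) + 3), reaching cost 4 (bound 4)

((- b) + 3)   [cost 4]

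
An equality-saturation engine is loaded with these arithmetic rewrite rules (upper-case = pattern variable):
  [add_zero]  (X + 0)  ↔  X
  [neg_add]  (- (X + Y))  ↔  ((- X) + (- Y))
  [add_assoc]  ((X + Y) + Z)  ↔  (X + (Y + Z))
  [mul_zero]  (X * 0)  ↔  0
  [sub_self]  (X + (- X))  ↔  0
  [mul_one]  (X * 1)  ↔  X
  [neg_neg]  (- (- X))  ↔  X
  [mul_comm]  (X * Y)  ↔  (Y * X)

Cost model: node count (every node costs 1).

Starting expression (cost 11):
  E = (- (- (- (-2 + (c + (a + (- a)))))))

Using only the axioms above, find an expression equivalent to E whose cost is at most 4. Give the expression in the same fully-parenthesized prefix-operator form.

(1) (a + (- a))  =[sub_self →]=  0    ⊢ (- (- (- (-2 + (c + 0)))))
(2) (- (- (-2 + (c + 0))))  =[neg_neg →]=  (-2 + (c + 0))    ⊢ (- (-2 + (c + 0)))
(3) (c + 0)  =[add_zero →]=  c    ⊢ cost 4, within 4

(- (-2 + c))   [cost 4]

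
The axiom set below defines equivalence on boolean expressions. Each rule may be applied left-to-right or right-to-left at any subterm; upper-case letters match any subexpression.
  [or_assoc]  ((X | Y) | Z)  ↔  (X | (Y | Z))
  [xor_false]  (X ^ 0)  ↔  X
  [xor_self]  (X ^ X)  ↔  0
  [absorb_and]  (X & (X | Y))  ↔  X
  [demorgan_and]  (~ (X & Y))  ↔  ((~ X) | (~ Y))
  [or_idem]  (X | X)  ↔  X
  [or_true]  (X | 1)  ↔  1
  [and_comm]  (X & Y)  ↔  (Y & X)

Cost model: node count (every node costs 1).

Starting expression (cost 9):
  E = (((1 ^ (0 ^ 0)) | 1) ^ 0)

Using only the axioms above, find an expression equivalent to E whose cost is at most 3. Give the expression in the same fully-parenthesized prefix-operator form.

(1 | 1)   [cost 3]

step 1: xor_self (→) rewrites (0 ^ 0) into 0, now (((1 ^ 0) | 1) ^ 0)
step 2: xor_false (→) rewrites (1 ^ 0) into 1, now ((1 | 1) ^ 0)
step 3: xor_false (→) rewrites ((1 | 1) ^ 0) into (1 | 1), reaching cost 3 (bound 3)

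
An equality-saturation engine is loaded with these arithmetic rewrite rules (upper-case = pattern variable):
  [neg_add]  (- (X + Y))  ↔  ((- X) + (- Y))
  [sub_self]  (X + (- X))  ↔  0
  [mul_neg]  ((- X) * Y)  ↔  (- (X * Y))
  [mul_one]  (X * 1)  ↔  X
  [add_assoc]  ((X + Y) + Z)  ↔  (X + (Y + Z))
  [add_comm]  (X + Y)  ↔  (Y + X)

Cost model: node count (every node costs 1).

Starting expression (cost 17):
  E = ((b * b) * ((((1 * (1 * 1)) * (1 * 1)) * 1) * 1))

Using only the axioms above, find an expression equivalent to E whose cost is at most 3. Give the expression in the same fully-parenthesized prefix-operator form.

(b * b)   [cost 3]

step 1: mul_one (→) rewrites (((1 * (1 * 1)) * (1 * 1)) * 1) into ((1 * (1 * 1)) * (1 * 1)), now ((b * b) * (((1 * (1 * 1)) * (1 * 1)) * 1))
step 2: mul_one (→) rewrites (1 * 1) into 1, now ((b * b) * (((1 * 1) * (1 * 1)) * 1))
step 3: mul_one (→) rewrites (1 * 1) into 1, now ((b * b) * ((1 * (1 * 1)) * 1))
step 4: mul_one (→) rewrites (1 * 1) into 1, now ((b * b) * ((1 * 1) * 1))
step 5: mul_one (→) rewrites ((1 * 1) * 1) into (1 * 1), now ((b * b) * (1 * 1))
step 6: mul_one (→) rewrites (1 * 1) into 1, now ((b * b) * 1)
step 7: mul_one (→) rewrites ((b * b) * 1) into (b * b), reaching cost 3 (bound 3)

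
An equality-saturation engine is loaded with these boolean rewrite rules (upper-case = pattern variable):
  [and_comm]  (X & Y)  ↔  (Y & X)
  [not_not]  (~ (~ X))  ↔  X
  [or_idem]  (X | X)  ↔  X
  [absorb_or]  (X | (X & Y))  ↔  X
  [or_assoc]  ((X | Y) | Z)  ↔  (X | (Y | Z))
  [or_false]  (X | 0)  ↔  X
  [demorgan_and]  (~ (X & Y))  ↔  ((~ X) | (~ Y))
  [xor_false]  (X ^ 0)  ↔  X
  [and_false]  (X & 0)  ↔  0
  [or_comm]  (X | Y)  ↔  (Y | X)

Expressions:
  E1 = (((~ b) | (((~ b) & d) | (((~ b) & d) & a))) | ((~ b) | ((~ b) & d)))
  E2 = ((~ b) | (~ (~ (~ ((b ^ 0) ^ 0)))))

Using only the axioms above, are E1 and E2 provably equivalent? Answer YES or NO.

YES

step 1: absorb_or (→) rewrites (((~ b) & d) | (((~ b) & d) & a)) into ((~ b) & d), now (((~ b) | ((~ b) & d)) | ((~ b) | ((~ b) & d)))
step 2: or_idem (→) rewrites (((~ b) | ((~ b) & d)) | ((~ b) | ((~ b) & d))) into ((~ b) | ((~ b) & d))
step 3: absorb_or (→) rewrites ((~ b) | ((~ b) & d)) into (~ b)
step 4: or_idem (←) rewrites (~ b) into ((~ b) | (~ b))
step 5: xor_false (←) rewrites b into (b ^ 0), now ((~ b) | (~ (b ^ 0)))
step 6: xor_false (←) rewrites b into (b ^ 0), now ((~ b) | (~ ((b ^ 0) ^ 0)))
step 7: not_not (←) rewrites ((b ^ 0) ^ 0) into (~ (~ ((b ^ 0) ^ 0))), which is E2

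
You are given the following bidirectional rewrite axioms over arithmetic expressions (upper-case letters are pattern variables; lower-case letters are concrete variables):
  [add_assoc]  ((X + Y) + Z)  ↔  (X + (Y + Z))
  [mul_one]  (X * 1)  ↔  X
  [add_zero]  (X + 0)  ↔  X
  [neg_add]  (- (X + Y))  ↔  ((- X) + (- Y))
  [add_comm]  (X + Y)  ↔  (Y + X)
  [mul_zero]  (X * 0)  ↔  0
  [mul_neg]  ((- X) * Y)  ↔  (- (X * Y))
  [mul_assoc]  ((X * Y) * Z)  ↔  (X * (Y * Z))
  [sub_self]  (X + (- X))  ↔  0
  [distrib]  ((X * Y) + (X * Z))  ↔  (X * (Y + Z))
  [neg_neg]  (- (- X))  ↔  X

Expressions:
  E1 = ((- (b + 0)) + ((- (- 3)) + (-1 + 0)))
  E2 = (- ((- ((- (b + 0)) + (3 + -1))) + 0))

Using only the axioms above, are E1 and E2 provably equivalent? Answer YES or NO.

step 1: add_zero (→) rewrites (-1 + 0) into -1, now ((- (b + 0)) + ((- (- 3)) + -1))
step 2: add_zero (→) rewrites (b + 0) into b, now ((- b) + ((- (- 3)) + -1))
step 3: neg_neg (→) rewrites (- (- 3)) into 3, now ((- b) + (3 + -1))
step 4: neg_neg (←) rewrites ((- b) + (3 + -1)) into (- (- ((- b) + (3 + -1))))
step 5: add_zero (←) rewrites b into (b + 0), now (- (- ((- (b + 0)) + (3 + -1))))
step 6: add_zero (←) rewrites (- ((- (b + 0)) + (3 + -1))) into ((- ((- (b + 0)) + (3 + -1))) + 0), which is E2

YES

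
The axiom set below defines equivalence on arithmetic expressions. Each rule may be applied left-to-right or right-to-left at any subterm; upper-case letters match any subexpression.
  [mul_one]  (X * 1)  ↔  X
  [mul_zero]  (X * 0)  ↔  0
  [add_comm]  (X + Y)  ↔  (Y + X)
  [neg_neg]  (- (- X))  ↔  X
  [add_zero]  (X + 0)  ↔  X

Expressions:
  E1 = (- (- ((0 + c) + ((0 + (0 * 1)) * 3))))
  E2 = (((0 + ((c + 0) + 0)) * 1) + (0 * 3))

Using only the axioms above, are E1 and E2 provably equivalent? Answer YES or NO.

(1) (- (- ((0 + c) + ((0 + (0 * 1)) * 3))))  =[neg_neg →]=  ((0 + c) + ((0 + (0 * 1)) * 3))
(2) (0 * 1)  =[mul_one →]=  0    ⊢ ((0 + c) + ((0 + 0) * 3))
(3) (0 + 0)  =[add_zero →]=  0    ⊢ ((0 + c) + (0 * 3))
(4) c  =[add_zero ←]=  (c + 0)    ⊢ ((0 + (c + 0)) + (0 * 3))
(5) (0 + (c + 0))  =[mul_one ←]=  ((0 + (c + 0)) * 1)    ⊢ (((0 + (c + 0)) * 1) + (0 * 3))
(6) c  =[add_zero ←]=  (c + 0)    ⊢ E2

YES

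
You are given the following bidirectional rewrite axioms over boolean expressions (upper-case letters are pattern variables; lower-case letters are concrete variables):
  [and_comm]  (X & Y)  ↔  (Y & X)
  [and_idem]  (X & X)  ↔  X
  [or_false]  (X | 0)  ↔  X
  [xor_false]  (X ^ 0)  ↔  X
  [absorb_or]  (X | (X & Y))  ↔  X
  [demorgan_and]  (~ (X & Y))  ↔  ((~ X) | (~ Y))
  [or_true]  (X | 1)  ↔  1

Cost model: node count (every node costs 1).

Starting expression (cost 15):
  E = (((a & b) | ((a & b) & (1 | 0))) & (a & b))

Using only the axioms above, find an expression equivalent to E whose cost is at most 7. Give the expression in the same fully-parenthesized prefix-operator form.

((a & b) & (a & b))   [cost 7]

step 1: or_false (→) rewrites (1 | 0) into 1, now (((a & b) | ((a & b) & 1)) & (a & b))
step 2: absorb_or (→) rewrites ((a & b) | ((a & b) & 1)) into (a & b), reaching cost 7 (bound 7)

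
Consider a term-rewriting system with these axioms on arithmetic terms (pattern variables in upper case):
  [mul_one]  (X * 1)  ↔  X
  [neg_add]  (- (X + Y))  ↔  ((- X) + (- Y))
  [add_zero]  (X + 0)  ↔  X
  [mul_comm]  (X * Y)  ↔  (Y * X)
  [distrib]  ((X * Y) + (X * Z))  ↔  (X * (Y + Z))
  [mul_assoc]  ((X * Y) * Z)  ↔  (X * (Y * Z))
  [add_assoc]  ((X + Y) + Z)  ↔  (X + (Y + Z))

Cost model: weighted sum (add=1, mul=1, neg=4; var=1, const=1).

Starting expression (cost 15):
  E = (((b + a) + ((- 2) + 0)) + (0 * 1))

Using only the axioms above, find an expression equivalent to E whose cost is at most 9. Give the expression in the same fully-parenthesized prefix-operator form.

1. [mul_one →] (0 * 1)  →  0;  E = (((b + a) + ((- 2) + 0)) + 0)
2. [add_zero →] ((- 2) + 0)  →  (- 2);  E = (((b + a) + (- 2)) + 0)
3. [add_zero →] (((b + a) + (- 2)) + 0)  →  ((b + a) + (- 2));  cost 9 ≤ 9, done

((b + a) + (- 2))   [cost 9]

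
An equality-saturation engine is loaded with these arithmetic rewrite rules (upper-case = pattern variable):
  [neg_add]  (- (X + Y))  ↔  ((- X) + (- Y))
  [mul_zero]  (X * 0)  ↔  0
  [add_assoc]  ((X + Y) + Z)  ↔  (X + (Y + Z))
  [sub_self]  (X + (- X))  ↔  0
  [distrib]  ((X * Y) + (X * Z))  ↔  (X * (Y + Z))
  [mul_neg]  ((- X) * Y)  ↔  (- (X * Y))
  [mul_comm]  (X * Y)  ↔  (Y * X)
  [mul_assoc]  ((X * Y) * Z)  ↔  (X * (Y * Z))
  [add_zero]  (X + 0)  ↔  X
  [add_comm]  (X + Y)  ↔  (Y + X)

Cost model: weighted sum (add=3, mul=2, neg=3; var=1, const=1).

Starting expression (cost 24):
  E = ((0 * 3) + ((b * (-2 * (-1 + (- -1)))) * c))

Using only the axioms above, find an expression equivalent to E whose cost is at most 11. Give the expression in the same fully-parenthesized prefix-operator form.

((0 * 3) + (0 * c))   [cost 11]

1. [sub_self →] (-1 + (- -1))  →  0;  E = ((0 * 3) + ((b * (-2 * 0)) * c))
2. [mul_zero →] (-2 * 0)  →  0;  E = ((0 * 3) + ((b * 0) * c))
3. [mul_zero →] (b * 0)  →  0;  cost 11 ≤ 11, done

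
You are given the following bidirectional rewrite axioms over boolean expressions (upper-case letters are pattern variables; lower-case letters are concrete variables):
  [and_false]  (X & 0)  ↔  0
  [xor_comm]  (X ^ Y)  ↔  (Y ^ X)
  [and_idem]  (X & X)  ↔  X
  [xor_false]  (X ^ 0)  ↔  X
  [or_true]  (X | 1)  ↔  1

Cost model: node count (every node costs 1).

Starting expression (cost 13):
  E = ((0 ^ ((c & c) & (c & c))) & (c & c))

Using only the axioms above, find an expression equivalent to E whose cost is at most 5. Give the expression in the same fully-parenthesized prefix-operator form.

((0 ^ c) & c)   [cost 5]

1. [and_idem →] ((c & c) & (c & c))  →  (c & c);  E = ((0 ^ (c & c)) & (c & c))
2. [and_idem →] (c & c)  →  c;  E = ((0 ^ c) & (c & c))
3. [and_idem →] (c & c)  →  c;  cost 5 ≤ 5, done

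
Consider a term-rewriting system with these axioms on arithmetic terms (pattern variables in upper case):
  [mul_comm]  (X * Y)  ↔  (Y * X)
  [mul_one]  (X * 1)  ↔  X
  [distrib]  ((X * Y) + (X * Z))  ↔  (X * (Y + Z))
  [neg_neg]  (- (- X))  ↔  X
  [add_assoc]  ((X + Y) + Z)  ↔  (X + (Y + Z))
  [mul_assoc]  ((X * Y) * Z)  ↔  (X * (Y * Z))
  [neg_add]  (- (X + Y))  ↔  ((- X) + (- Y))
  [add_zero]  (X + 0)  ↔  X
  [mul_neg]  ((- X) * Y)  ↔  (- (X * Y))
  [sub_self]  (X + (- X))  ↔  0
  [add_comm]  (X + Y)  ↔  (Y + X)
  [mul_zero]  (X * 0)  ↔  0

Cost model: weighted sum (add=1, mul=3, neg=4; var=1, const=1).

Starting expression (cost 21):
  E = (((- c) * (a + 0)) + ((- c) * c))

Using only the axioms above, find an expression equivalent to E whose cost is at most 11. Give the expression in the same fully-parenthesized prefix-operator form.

(1) (a + 0)  =[add_zero →]=  a    ⊢ (((- c) * a) + ((- c) * c))
(2) (((- c) * a) + ((- c) * c))  =[add_comm →]=  (((- c) * c) + ((- c) * a))
(3) (((- c) * c) + ((- c) * a))  =[distrib →]=  ((- c) * (c + a))    ⊢ cost 11, within 11

((- c) * (c + a))   [cost 11]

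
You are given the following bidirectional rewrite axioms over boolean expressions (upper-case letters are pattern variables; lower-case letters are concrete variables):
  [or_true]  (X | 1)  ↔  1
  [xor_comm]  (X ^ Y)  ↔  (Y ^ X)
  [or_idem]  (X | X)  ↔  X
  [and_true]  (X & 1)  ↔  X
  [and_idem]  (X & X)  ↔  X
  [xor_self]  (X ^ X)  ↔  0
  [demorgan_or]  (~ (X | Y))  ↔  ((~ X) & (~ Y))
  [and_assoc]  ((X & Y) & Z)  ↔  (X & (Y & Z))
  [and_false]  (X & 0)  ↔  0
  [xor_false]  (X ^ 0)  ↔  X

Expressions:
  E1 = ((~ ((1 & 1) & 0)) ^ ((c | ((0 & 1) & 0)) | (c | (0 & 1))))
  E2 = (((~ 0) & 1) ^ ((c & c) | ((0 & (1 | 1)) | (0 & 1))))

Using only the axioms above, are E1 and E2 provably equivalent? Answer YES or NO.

step 1: and_true (→) rewrites (0 & 1) into 0, now ((~ ((1 & 1) & 0)) ^ ((c | (0 & 0)) | (c | (0 & 1))))
step 2: and_true (→) rewrites (0 & 1) into 0, now ((~ ((1 & 1) & 0)) ^ ((c | (0 & 0)) | (c | 0)))
step 3: and_idem (→) rewrites (1 & 1) into 1, now ((~ (1 & 0)) ^ ((c | (0 & 0)) | (c | 0)))
step 4: and_idem (→) rewrites (0 & 0) into 0, now ((~ (1 & 0)) ^ ((c | 0) | (c | 0)))
step 5: and_false (→) rewrites (1 & 0) into 0, now ((~ 0) ^ ((c | 0) | (c | 0)))
step 6: or_idem (→) rewrites ((c | 0) | (c | 0)) into (c | 0), now ((~ 0) ^ (c | 0))
step 7: and_true (←) rewrites 0 into (0 & 1), now ((~ 0) ^ (c | (0 & 1)))
step 8: and_idem (←) rewrites c into (c & c), now ((~ 0) ^ ((c & c) | (0 & 1)))
step 9: or_idem (←) rewrites (0 & 1) into ((0 & 1) | (0 & 1)), now ((~ 0) ^ ((c & c) | ((0 & 1) | (0 & 1))))
step 10: and_true (←) rewrites (~ 0) into ((~ 0) & 1), now (((~ 0) & 1) ^ ((c & c) | ((0 & 1) | (0 & 1))))
step 11: or_idem (←) rewrites 1 into (1 | 1), which is E2

YES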